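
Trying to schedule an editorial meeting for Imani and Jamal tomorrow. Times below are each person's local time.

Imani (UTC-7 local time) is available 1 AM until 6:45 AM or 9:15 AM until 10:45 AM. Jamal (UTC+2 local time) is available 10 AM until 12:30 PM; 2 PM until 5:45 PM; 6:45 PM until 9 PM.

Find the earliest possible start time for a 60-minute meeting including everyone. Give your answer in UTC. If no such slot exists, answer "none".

Imani in UTC: 08:00-13:45, 16:15-17:45 (add 7h to convert from UTC-7).
Jamal in UTC: 08:00-10:30, 12:00-15:45, 16:45-19:00 (subtract 2h to convert from UTC+2).
Imani ∩ Jamal: 08:00-10:30, 12:00-13:45, 16:45-17:45.
The first common window of at least 60 minutes is 08:00-10:30, so the earliest start is 08:00.

08:00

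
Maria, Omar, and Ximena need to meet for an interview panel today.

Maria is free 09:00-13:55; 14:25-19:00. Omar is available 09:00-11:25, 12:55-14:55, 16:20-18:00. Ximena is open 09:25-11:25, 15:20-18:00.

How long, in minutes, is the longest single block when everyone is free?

Maria ∩ Omar: 09:00-11:25, 12:55-13:55, 14:25-14:55, 16:20-18:00.
Maria ∩ Omar ∩ Ximena: 09:25-11:25, 16:20-18:00.
The longest is 09:25-11:25 at 120 minutes.

120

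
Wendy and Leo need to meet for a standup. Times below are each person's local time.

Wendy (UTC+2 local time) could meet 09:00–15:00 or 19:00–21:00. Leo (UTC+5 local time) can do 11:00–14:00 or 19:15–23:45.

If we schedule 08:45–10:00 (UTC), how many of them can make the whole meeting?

Wendy in UTC: 07:00-13:00, 17:00-19:00 (subtract 2h to convert from UTC+2).
Leo in UTC: 06:00-09:00, 14:15-18:45 (subtract 5h to convert from UTC+5).
Wendy can make the full 08:45-10:00 slot — that's 1.

1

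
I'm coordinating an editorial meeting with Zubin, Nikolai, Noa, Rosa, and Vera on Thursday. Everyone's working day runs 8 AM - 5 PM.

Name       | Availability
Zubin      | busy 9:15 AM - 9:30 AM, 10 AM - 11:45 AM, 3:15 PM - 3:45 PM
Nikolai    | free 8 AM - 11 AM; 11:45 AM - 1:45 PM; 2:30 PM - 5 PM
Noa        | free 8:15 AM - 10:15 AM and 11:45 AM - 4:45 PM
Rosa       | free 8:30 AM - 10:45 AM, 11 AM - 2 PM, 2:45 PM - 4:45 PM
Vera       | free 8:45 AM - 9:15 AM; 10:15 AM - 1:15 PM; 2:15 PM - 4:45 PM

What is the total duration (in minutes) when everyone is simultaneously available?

210

Zubin free: 08:00-09:15, 09:30-10:00, 11:45-15:15, 15:45-17:00 (invert busy blocks within the working day).
Nikolai free: 08:00-11:00, 11:45-13:45, 14:30-17:00.
Noa free: 08:15-10:15, 11:45-16:45.
Rosa free: 08:30-10:45, 11:00-14:00, 14:45-16:45.
Vera free: 08:45-09:15, 10:15-13:15, 14:15-16:45.
Zubin ∩ Nikolai: 08:00-09:15, 09:30-10:00, 11:45-13:45, 14:30-15:15, 15:45-17:00.
Zubin ∩ Nikolai ∩ Noa: 08:15-09:15, 09:30-10:00, 11:45-13:45, 14:30-15:15, 15:45-16:45.
Zubin ∩ Nikolai ∩ Noa ∩ Rosa: 08:30-09:15, 09:30-10:00, 11:45-13:45, 14:45-15:15, 15:45-16:45.
Zubin ∩ Nikolai ∩ Noa ∩ Rosa ∩ Vera: 08:45-09:15, 11:45-13:15, 14:45-15:15, 15:45-16:45.
Summing the common windows: 30 + 90 + 30 + 60 = 210 minutes.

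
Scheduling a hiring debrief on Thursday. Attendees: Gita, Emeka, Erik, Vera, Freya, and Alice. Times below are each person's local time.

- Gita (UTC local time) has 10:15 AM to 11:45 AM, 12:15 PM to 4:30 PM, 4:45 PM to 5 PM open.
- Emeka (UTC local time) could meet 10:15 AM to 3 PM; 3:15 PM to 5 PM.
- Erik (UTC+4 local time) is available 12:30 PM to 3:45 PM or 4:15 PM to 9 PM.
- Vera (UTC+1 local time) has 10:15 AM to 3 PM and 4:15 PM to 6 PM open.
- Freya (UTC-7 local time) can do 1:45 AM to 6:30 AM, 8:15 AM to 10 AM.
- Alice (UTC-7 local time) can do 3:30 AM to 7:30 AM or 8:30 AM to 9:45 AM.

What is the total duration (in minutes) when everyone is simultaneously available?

210

Gita in UTC: 10:15-11:45, 12:15-16:30, 16:45-17:00.
Emeka in UTC: 10:15-15:00, 15:15-17:00.
Erik in UTC: 08:30-11:45, 12:15-17:00 (subtract 4h to convert from UTC+4).
Vera in UTC: 09:15-14:00, 15:15-17:00 (subtract 1h to convert from UTC+1).
Freya in UTC: 08:45-13:30, 15:15-17:00 (add 7h to convert from UTC-7).
Alice in UTC: 10:30-14:30, 15:30-16:45 (add 7h to convert from UTC-7).
Gita ∩ Emeka: 10:15-11:45, 12:15-15:00, 15:15-16:30, 16:45-17:00.
Gita ∩ Emeka ∩ Erik: 10:15-11:45, 12:15-15:00, 15:15-16:30, 16:45-17:00.
Gita ∩ Emeka ∩ Erik ∩ Vera: 10:15-11:45, 12:15-14:00, 15:15-16:30, 16:45-17:00.
Gita ∩ Emeka ∩ Erik ∩ Vera ∩ Freya: 10:15-11:45, 12:15-13:30, 15:15-16:30, 16:45-17:00.
Gita ∩ Emeka ∩ Erik ∩ Vera ∩ Freya ∩ Alice: 10:30-11:45, 12:15-13:30, 15:30-16:30.
Summing the common windows: 75 + 75 + 60 = 210 minutes.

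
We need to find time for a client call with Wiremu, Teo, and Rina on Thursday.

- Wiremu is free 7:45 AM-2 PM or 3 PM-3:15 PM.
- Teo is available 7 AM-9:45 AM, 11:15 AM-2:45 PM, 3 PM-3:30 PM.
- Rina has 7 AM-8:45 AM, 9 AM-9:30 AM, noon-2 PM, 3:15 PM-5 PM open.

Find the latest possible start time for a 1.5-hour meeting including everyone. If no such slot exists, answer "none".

Wiremu ∩ Teo: 07:45-09:45, 11:15-14:00, 15:00-15:15.
Wiremu ∩ Teo ∩ Rina: 07:45-08:45, 09:00-09:30, 12:00-14:00.
Those are the intersection windows.
The last common window of at least 90 minutes is 12:00-14:00; a 90-minute meeting can start as late as 12:30 and still end by 14:00.

12:30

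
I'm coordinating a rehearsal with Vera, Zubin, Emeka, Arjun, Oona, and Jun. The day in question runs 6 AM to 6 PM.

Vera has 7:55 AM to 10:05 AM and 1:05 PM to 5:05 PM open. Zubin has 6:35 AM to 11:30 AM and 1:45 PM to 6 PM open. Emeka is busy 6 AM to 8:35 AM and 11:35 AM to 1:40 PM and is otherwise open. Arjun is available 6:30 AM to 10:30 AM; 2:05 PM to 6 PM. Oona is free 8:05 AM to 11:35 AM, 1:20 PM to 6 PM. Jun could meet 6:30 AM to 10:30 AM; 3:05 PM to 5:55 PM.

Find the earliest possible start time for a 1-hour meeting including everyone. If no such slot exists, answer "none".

Vera free: 07:55-10:05, 13:05-17:05.
Zubin free: 06:35-11:30, 13:45-18:00.
Emeka free: 08:35-11:35, 13:40-18:00 (invert busy blocks within the working day).
Arjun free: 06:30-10:30, 14:05-18:00.
Oona free: 08:05-11:35, 13:20-18:00.
Jun free: 06:30-10:30, 15:05-17:55.
Vera ∩ Zubin: 07:55-10:05, 13:45-17:05.
Vera ∩ Zubin ∩ Emeka: 08:35-10:05, 13:45-17:05.
Vera ∩ Zubin ∩ Emeka ∩ Arjun: 08:35-10:05, 14:05-17:05.
Vera ∩ Zubin ∩ Emeka ∩ Arjun ∩ Oona: 08:35-10:05, 14:05-17:05.
Vera ∩ Zubin ∩ Emeka ∩ Arjun ∩ Oona ∩ Jun: 08:35-10:05, 15:05-17:05.
The first common window of at least 60 minutes is 08:35-10:05, so the earliest start is 08:35.

08:35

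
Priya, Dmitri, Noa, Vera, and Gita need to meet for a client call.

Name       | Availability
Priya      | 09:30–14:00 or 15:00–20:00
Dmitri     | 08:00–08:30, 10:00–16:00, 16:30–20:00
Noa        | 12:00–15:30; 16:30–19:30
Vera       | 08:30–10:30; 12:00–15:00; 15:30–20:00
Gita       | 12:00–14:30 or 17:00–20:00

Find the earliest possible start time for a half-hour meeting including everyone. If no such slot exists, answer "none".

Priya ∩ Dmitri: 10:00-14:00, 15:00-16:00, 16:30-20:00.
Priya ∩ Dmitri ∩ Noa: 12:00-14:00, 15:00-15:30, 16:30-19:30.
Priya ∩ Dmitri ∩ Noa ∩ Vera: 12:00-14:00, 16:30-19:30.
Priya ∩ Dmitri ∩ Noa ∩ Vera ∩ Gita: 12:00-14:00, 17:00-19:30.
Those are the intersection windows.
The first common window of at least 30 minutes is 12:00-14:00, so the earliest start is 12:00.

12:00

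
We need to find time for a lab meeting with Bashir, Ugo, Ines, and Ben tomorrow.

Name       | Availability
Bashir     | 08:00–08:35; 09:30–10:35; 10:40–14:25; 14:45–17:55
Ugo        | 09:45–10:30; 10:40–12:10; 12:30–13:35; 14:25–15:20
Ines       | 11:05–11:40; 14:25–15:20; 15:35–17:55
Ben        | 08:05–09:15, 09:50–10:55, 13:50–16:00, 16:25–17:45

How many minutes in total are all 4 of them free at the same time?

35

Bashir ∩ Ugo: 09:45-10:30, 10:40-12:10, 12:30-13:35, 14:45-15:20.
Bashir ∩ Ugo ∩ Ines: 11:05-11:40, 14:45-15:20.
Bashir ∩ Ugo ∩ Ines ∩ Ben: 14:45-15:20.
That's a single block of 35 minutes.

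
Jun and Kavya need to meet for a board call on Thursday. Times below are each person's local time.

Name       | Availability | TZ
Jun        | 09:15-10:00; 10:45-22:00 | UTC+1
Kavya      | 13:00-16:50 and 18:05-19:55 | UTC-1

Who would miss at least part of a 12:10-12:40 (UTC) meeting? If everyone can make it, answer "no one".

Kavya

Jun in UTC: 08:15-09:00, 09:45-21:00 (subtract 1h to convert from UTC+1).
Kavya in UTC: 14:00-17:50, 19:05-20:55 (add 1h to convert from UTC-1).
Jun: free for 12:10-12:40. Kavya: not fully free for 12:10-12:40.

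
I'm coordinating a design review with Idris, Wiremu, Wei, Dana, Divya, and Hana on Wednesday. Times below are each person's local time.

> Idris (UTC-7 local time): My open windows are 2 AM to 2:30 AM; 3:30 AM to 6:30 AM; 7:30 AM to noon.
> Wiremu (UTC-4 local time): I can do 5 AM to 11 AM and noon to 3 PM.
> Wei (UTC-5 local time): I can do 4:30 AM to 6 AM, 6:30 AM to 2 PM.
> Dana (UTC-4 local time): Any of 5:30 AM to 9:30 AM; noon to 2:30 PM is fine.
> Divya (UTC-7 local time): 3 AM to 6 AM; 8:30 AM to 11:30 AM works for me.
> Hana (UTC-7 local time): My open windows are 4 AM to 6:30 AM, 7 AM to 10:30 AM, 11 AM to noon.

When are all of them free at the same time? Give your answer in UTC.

11:30-13:00, 16:00-17:30, 18:00-18:30

Idris in UTC: 09:00-09:30, 10:30-13:30, 14:30-19:00 (add 7h to convert from UTC-7).
Wiremu in UTC: 09:00-15:00, 16:00-19:00 (add 4h to convert from UTC-4).
Wei in UTC: 09:30-11:00, 11:30-19:00 (add 5h to convert from UTC-5).
Dana in UTC: 09:30-13:30, 16:00-18:30 (add 4h to convert from UTC-4).
Divya in UTC: 10:00-13:00, 15:30-18:30 (add 7h to convert from UTC-7).
Hana in UTC: 11:00-13:30, 14:00-17:30, 18:00-19:00 (add 7h to convert from UTC-7).
Idris ∩ Wiremu: 09:00-09:30, 10:30-13:30, 14:30-15:00, 16:00-19:00.
Idris ∩ Wiremu ∩ Wei: 10:30-11:00, 11:30-13:30, 14:30-15:00, 16:00-19:00.
Idris ∩ Wiremu ∩ Wei ∩ Dana: 10:30-11:00, 11:30-13:30, 16:00-18:30.
Idris ∩ Wiremu ∩ Wei ∩ Dana ∩ Divya: 10:30-11:00, 11:30-13:00, 16:00-18:30.
Idris ∩ Wiremu ∩ Wei ∩ Dana ∩ Divya ∩ Hana: 11:30-13:00, 16:00-17:30, 18:00-18:30.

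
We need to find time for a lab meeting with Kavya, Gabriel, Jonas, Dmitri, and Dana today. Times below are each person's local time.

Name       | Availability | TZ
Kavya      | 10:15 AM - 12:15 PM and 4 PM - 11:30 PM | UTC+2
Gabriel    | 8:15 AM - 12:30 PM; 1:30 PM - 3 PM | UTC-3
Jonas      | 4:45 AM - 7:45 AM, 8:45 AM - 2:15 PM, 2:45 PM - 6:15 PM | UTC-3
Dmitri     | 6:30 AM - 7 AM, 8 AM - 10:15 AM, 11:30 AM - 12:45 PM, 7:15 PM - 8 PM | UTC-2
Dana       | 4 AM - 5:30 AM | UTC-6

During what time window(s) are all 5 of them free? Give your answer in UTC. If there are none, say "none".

Kavya in UTC: 08:15-10:15, 14:00-21:30 (subtract 2h to convert from UTC+2).
Gabriel in UTC: 11:15-15:30, 16:30-18:00 (add 3h to convert from UTC-3).
Jonas in UTC: 07:45-10:45, 11:45-17:15, 17:45-21:15 (add 3h to convert from UTC-3).
Dmitri in UTC: 08:30-09:00, 10:00-12:15, 13:30-14:45, 21:15-22:00 (add 2h to convert from UTC-2).
Dana in UTC: 10:00-11:30 (add 6h to convert from UTC-6).
Kavya ∩ Gabriel: 14:00-15:30, 16:30-18:00.
Kavya ∩ Gabriel ∩ Jonas: 14:00-15:30, 16:30-17:15, 17:45-18:00.
Kavya ∩ Gabriel ∩ Jonas ∩ Dmitri: 14:00-14:45.
Kavya ∩ Gabriel ∩ Jonas ∩ Dmitri ∩ Dana: ∅.
There is no time when everyone is free.

none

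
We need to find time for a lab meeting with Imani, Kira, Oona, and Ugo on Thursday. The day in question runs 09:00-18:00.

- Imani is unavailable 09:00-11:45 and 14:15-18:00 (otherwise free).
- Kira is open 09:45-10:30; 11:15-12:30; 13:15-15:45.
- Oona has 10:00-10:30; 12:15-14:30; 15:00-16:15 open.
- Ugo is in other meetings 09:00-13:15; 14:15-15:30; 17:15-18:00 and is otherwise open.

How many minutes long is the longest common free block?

60

Imani free: 11:45-14:15 (invert busy blocks within the working day).
Kira free: 09:45-10:30, 11:15-12:30, 13:15-15:45.
Oona free: 10:00-10:30, 12:15-14:30, 15:00-16:15.
Ugo free: 13:15-14:15, 15:30-17:15 (invert busy blocks within the working day).
Imani ∩ Kira: 11:45-12:30, 13:15-14:15.
Imani ∩ Kira ∩ Oona: 12:15-12:30, 13:15-14:15.
Imani ∩ Kira ∩ Oona ∩ Ugo: 13:15-14:15.
Those are the intersection windows.
The longest is 13:15-14:15 at 60 minutes.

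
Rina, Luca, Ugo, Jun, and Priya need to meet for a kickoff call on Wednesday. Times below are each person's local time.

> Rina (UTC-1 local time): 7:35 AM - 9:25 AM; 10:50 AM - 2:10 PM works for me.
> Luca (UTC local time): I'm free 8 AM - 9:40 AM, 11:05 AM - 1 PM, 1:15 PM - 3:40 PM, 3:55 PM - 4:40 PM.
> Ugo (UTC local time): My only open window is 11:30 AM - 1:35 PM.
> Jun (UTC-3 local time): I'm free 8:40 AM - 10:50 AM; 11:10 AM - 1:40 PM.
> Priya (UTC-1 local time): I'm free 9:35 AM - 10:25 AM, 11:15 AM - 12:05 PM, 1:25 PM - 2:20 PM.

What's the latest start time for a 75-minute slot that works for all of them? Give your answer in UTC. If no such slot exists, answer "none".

none

Rina in UTC: 08:35-10:25, 11:50-15:10 (add 1h to convert from UTC-1).
Luca in UTC: 08:00-09:40, 11:05-13:00, 13:15-15:40, 15:55-16:40.
Ugo in UTC: 11:30-13:35.
Jun in UTC: 11:40-13:50, 14:10-16:40 (add 3h to convert from UTC-3).
Priya in UTC: 10:35-11:25, 12:15-13:05, 14:25-15:20 (add 1h to convert from UTC-1).
Rina ∩ Luca: 08:35-09:40, 11:50-13:00, 13:15-15:10.
Rina ∩ Luca ∩ Ugo: 11:50-13:00, 13:15-13:35.
Rina ∩ Luca ∩ Ugo ∩ Jun: 11:50-13:00, 13:15-13:35.
Rina ∩ Luca ∩ Ugo ∩ Jun ∩ Priya: 12:15-13:00.
No common window is at least 75 minutes long.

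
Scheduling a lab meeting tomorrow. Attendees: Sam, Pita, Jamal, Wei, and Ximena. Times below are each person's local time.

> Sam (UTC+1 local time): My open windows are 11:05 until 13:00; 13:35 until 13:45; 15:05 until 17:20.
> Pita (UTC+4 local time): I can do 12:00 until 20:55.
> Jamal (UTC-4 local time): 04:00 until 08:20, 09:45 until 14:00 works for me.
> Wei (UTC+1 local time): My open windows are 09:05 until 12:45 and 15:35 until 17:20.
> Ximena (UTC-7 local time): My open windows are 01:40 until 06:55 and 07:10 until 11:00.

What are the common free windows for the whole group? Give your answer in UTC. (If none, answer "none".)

10:05-11:45, 14:35-16:20

Sam in UTC: 10:05-12:00, 12:35-12:45, 14:05-16:20 (subtract 1h to convert from UTC+1).
Pita in UTC: 08:00-16:55 (subtract 4h to convert from UTC+4).
Jamal in UTC: 08:00-12:20, 13:45-18:00 (add 4h to convert from UTC-4).
Wei in UTC: 08:05-11:45, 14:35-16:20 (subtract 1h to convert from UTC+1).
Ximena in UTC: 08:40-13:55, 14:10-18:00 (add 7h to convert from UTC-7).
Sam ∩ Pita: 10:05-12:00, 12:35-12:45, 14:05-16:20.
Sam ∩ Pita ∩ Jamal: 10:05-12:00, 14:05-16:20.
Sam ∩ Pita ∩ Jamal ∩ Wei: 10:05-11:45, 14:35-16:20.
Sam ∩ Pita ∩ Jamal ∩ Wei ∩ Ximena: 10:05-11:45, 14:35-16:20.
Those are the intersection windows.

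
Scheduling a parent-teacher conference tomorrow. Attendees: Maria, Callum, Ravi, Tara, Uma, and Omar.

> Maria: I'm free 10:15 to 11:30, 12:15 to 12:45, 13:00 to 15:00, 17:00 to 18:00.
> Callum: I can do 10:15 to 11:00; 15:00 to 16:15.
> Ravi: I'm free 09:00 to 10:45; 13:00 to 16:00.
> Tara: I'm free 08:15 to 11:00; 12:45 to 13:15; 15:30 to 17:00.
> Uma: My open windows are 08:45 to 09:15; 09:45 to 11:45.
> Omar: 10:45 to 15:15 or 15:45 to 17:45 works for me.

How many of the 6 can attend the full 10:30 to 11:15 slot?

2

Maria and Uma can make the full 10:30-11:15 slot — that's 2.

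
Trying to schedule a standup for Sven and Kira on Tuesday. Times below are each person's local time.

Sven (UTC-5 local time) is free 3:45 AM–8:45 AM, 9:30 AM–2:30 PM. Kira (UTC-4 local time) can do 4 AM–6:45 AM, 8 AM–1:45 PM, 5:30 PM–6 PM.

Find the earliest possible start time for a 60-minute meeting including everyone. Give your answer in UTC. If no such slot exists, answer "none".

Sven in UTC: 08:45-13:45, 14:30-19:30 (add 5h to convert from UTC-5).
Kira in UTC: 08:00-10:45, 12:00-17:45, 21:30-22:00 (add 4h to convert from UTC-4).
Sven ∩ Kira: 08:45-10:45, 12:00-13:45, 14:30-17:45.
The first common window of at least 60 minutes is 08:45-10:45, so the earliest start is 08:45.

08:45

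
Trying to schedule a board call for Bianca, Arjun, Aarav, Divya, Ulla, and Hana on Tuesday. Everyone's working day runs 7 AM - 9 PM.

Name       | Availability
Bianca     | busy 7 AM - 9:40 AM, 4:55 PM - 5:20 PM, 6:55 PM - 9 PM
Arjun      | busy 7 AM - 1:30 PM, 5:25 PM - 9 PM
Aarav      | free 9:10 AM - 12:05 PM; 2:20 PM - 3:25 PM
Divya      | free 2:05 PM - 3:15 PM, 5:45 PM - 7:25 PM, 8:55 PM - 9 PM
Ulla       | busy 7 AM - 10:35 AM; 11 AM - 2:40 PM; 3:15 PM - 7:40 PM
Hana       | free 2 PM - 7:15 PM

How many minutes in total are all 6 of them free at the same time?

35

Bianca free: 09:40-16:55, 17:20-18:55 (invert busy blocks within the working day).
Arjun free: 13:30-17:25 (invert busy blocks within the working day).
Aarav free: 09:10-12:05, 14:20-15:25.
Divya free: 14:05-15:15, 17:45-19:25, 20:55-21:00.
Ulla free: 10:35-11:00, 14:40-15:15, 19:40-21:00 (invert busy blocks within the working day).
Hana free: 14:00-19:15.
Bianca ∩ Arjun: 13:30-16:55, 17:20-17:25.
Bianca ∩ Arjun ∩ Aarav: 14:20-15:25.
Bianca ∩ Arjun ∩ Aarav ∩ Divya: 14:20-15:15.
Bianca ∩ Arjun ∩ Aarav ∩ Divya ∩ Ulla: 14:40-15:15.
Bianca ∩ Arjun ∩ Aarav ∩ Divya ∩ Ulla ∩ Hana: 14:40-15:15.
Those are the intersection windows.
That's a single block of 35 minutes.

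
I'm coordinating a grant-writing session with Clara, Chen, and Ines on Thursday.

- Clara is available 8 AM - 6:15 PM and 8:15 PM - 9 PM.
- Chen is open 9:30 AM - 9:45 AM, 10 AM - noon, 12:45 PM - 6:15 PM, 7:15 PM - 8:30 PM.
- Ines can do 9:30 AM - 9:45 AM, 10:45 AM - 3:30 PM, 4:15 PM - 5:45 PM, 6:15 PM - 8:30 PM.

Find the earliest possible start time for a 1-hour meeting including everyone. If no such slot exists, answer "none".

10:45

Clara ∩ Chen: 09:30-09:45, 10:00-12:00, 12:45-18:15, 20:15-20:30.
Clara ∩ Chen ∩ Ines: 09:30-09:45, 10:45-12:00, 12:45-15:30, 16:15-17:45, 20:15-20:30.
So the common availability across everyone is 09:30-09:45, 10:45-12:00, 12:45-15:30, 16:15-17:45, 20:15-20:30.
The first common window of at least 60 minutes is 10:45-12:00, so the earliest start is 10:45.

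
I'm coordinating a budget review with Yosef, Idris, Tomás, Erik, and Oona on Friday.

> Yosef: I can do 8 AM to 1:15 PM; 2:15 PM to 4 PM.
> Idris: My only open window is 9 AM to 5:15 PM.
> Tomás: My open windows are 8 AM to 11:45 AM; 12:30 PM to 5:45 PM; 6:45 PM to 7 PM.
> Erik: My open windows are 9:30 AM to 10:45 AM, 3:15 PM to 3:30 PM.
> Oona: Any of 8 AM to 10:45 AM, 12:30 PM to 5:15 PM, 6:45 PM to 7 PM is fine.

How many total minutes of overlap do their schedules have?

Yosef ∩ Idris: 09:00-13:15, 14:15-16:00.
Yosef ∩ Idris ∩ Tomás: 09:00-11:45, 12:30-13:15, 14:15-16:00.
Yosef ∩ Idris ∩ Tomás ∩ Erik: 09:30-10:45, 15:15-15:30.
Yosef ∩ Idris ∩ Tomás ∩ Erik ∩ Oona: 09:30-10:45, 15:15-15:30.
Summing the common windows: 75 + 15 = 90 minutes.

90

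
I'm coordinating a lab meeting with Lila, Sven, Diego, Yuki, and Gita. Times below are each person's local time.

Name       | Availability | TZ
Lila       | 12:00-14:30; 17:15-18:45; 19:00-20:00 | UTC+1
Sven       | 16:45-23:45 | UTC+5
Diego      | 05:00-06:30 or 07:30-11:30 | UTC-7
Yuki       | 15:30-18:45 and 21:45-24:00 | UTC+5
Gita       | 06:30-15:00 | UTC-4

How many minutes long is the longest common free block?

Lila in UTC: 11:00-13:30, 16:15-17:45, 18:00-19:00 (subtract 1h to convert from UTC+1).
Sven in UTC: 11:45-18:45 (subtract 5h to convert from UTC+5).
Diego in UTC: 12:00-13:30, 14:30-18:30 (add 7h to convert from UTC-7).
Yuki in UTC: 10:30-13:45, 16:45-19:00 (subtract 5h to convert from UTC+5).
Gita in UTC: 10:30-19:00 (add 4h to convert from UTC-4).
Lila ∩ Sven: 11:45-13:30, 16:15-17:45, 18:00-18:45.
Lila ∩ Sven ∩ Diego: 12:00-13:30, 16:15-17:45, 18:00-18:30.
Lila ∩ Sven ∩ Diego ∩ Yuki: 12:00-13:30, 16:45-17:45, 18:00-18:30.
Lila ∩ Sven ∩ Diego ∩ Yuki ∩ Gita: 12:00-13:30, 16:45-17:45, 18:00-18:30.
The longest is 12:00-13:30 at 90 minutes.

90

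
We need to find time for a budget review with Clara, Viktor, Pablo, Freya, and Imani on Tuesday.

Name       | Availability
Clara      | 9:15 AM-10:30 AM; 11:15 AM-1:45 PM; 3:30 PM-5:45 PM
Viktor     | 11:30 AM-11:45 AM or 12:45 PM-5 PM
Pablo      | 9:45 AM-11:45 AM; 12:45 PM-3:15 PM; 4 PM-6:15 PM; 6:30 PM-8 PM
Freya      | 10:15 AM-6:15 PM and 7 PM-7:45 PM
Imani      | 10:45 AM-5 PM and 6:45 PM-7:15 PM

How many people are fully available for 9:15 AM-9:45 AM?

Clara can make the full 09:15-09:45 slot — that's 1.

1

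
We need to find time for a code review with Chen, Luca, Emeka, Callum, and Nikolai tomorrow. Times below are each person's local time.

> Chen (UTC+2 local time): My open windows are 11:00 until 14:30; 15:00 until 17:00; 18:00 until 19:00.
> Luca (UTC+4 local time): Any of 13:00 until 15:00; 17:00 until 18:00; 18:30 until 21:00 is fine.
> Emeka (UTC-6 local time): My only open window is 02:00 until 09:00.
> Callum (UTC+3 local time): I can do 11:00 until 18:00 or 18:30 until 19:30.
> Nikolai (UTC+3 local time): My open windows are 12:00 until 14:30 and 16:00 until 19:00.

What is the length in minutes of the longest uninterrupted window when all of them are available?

Chen in UTC: 09:00-12:30, 13:00-15:00, 16:00-17:00 (subtract 2h to convert from UTC+2).
Luca in UTC: 09:00-11:00, 13:00-14:00, 14:30-17:00 (subtract 4h to convert from UTC+4).
Emeka in UTC: 08:00-15:00 (add 6h to convert from UTC-6).
Callum in UTC: 08:00-15:00, 15:30-16:30 (subtract 3h to convert from UTC+3).
Nikolai in UTC: 09:00-11:30, 13:00-16:00 (subtract 3h to convert from UTC+3).
Chen ∩ Luca: 09:00-11:00, 13:00-14:00, 14:30-15:00, 16:00-17:00.
Chen ∩ Luca ∩ Emeka: 09:00-11:00, 13:00-14:00, 14:30-15:00.
Chen ∩ Luca ∩ Emeka ∩ Callum: 09:00-11:00, 13:00-14:00, 14:30-15:00.
Chen ∩ Luca ∩ Emeka ∩ Callum ∩ Nikolai: 09:00-11:00, 13:00-14:00, 14:30-15:00.
Those are the intersection windows.
The longest is 09:00-11:00 at 120 minutes.

120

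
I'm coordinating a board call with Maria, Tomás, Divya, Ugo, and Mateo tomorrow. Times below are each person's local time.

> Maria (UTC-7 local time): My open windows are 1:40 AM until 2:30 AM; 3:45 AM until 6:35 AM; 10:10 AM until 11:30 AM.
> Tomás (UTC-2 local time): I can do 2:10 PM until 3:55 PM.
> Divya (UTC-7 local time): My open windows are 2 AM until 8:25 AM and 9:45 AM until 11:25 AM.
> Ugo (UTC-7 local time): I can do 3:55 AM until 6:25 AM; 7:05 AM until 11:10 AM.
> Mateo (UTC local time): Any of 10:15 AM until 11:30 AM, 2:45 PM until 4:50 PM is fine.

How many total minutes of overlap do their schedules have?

0

Maria in UTC: 08:40-09:30, 10:45-13:35, 17:10-18:30 (add 7h to convert from UTC-7).
Tomás in UTC: 16:10-17:55 (add 2h to convert from UTC-2).
Divya in UTC: 09:00-15:25, 16:45-18:25 (add 7h to convert from UTC-7).
Ugo in UTC: 10:55-13:25, 14:05-18:10 (add 7h to convert from UTC-7).
Mateo in UTC: 10:15-11:30, 14:45-16:50.
Maria ∩ Tomás: 17:10-17:55.
Maria ∩ Tomás ∩ Divya: 17:10-17:55.
Maria ∩ Tomás ∩ Divya ∩ Ugo: 17:10-17:55.
Maria ∩ Tomás ∩ Divya ∩ Ugo ∩ Mateo: ∅.
There is no time when everyone is free.
There is no common window, so the total is 0 minutes.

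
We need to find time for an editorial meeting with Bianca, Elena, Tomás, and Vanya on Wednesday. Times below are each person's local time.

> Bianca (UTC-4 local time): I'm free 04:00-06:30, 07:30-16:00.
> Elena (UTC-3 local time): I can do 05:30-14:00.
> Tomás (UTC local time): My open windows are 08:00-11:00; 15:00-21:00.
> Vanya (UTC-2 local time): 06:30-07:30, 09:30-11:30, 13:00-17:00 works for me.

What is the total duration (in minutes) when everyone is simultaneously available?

Bianca in UTC: 08:00-10:30, 11:30-20:00 (add 4h to convert from UTC-4).
Elena in UTC: 08:30-17:00 (add 3h to convert from UTC-3).
Tomás in UTC: 08:00-11:00, 15:00-21:00.
Vanya in UTC: 08:30-09:30, 11:30-13:30, 15:00-19:00 (add 2h to convert from UTC-2).
Bianca ∩ Elena: 08:30-10:30, 11:30-17:00.
Bianca ∩ Elena ∩ Tomás: 08:30-10:30, 15:00-17:00.
Bianca ∩ Elena ∩ Tomás ∩ Vanya: 08:30-09:30, 15:00-17:00.
Summing the common windows: 60 + 120 = 180 minutes.

180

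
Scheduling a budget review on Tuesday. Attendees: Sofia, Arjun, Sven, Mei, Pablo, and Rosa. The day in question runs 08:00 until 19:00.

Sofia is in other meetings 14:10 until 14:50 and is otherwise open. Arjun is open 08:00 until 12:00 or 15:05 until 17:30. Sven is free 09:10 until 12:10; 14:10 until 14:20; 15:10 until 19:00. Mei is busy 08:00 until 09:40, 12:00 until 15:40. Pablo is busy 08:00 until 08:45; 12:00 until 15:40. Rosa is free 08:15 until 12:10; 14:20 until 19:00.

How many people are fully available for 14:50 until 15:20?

Sofia free: 08:00-14:10, 14:50-19:00 (invert busy blocks within the working day).
Arjun free: 08:00-12:00, 15:05-17:30.
Sven free: 09:10-12:10, 14:10-14:20, 15:10-19:00.
Mei free: 09:40-12:00, 15:40-19:00 (invert busy blocks within the working day).
Pablo free: 08:45-12:00, 15:40-19:00 (invert busy blocks within the working day).
Rosa free: 08:15-12:10, 14:20-19:00.
Sofia and Rosa can make the full 14:50-15:20 slot — that's 2.

2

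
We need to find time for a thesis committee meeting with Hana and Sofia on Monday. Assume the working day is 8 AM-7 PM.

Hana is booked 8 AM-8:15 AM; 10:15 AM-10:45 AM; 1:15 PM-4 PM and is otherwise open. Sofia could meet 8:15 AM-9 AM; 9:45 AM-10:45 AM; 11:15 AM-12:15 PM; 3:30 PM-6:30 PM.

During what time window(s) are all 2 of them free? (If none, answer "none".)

08:15-09:00, 09:45-10:15, 11:15-12:15, 16:00-18:30

Hana free: 08:15-10:15, 10:45-13:15, 16:00-19:00 (invert busy blocks within the working day).
Sofia free: 08:15-09:00, 09:45-10:45, 11:15-12:15, 15:30-18:30.
Hana ∩ Sofia: 08:15-09:00, 09:45-10:15, 11:15-12:15, 16:00-18:30.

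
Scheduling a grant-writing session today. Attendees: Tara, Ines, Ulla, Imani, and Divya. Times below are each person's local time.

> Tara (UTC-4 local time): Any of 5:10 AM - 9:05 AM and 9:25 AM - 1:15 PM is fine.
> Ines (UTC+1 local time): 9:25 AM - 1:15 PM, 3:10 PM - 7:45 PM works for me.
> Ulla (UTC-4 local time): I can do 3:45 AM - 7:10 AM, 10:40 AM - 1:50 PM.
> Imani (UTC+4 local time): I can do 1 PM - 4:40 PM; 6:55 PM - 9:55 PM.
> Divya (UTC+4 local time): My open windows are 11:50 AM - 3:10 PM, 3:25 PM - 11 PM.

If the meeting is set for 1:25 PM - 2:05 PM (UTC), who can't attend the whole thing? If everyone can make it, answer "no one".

Imani, Ines, Ulla

Tara in UTC: 09:10-13:05, 13:25-17:15 (add 4h to convert from UTC-4).
Ines in UTC: 08:25-12:15, 14:10-18:45 (subtract 1h to convert from UTC+1).
Ulla in UTC: 07:45-11:10, 14:40-17:50 (add 4h to convert from UTC-4).
Imani in UTC: 09:00-12:40, 14:55-17:55 (subtract 4h to convert from UTC+4).
Divya in UTC: 07:50-11:10, 11:25-19:00 (subtract 4h to convert from UTC+4).
Tara: free for 13:25-14:05. Ines: not fully free for 13:25-14:05. Ulla: not fully free for 13:25-14:05. Imani: not fully free for 13:25-14:05. Divya: free for 13:25-14:05.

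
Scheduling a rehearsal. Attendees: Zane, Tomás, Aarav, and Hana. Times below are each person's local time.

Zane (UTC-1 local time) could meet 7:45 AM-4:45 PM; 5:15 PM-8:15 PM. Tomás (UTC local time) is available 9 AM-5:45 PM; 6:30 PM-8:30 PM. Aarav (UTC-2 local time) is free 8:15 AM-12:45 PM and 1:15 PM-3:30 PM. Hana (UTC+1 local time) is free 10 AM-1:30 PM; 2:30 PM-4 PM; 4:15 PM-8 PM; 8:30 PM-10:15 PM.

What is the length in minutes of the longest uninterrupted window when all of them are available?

Zane in UTC: 08:45-17:45, 18:15-21:15 (add 1h to convert from UTC-1).
Tomás in UTC: 09:00-17:45, 18:30-20:30.
Aarav in UTC: 10:15-14:45, 15:15-17:30 (add 2h to convert from UTC-2).
Hana in UTC: 09:00-12:30, 13:30-15:00, 15:15-19:00, 19:30-21:15 (subtract 1h to convert from UTC+1).
Zane ∩ Tomás: 09:00-17:45, 18:30-20:30.
Zane ∩ Tomás ∩ Aarav: 10:15-14:45, 15:15-17:30.
Zane ∩ Tomás ∩ Aarav ∩ Hana: 10:15-12:30, 13:30-14:45, 15:15-17:30.
The longest is 10:15-12:30 at 135 minutes.

135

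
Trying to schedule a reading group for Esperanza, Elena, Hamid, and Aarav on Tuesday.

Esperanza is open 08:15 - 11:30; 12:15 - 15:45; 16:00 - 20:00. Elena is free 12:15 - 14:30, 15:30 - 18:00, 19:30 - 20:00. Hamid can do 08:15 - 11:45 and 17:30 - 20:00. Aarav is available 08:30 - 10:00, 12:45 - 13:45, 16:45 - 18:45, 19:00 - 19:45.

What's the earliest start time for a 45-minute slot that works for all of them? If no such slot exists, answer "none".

none

Esperanza ∩ Elena: 12:15-14:30, 15:30-15:45, 16:00-18:00, 19:30-20:00.
Esperanza ∩ Elena ∩ Hamid: 17:30-18:00, 19:30-20:00.
Esperanza ∩ Elena ∩ Hamid ∩ Aarav: 17:30-18:00, 19:30-19:45.
No common window is at least 45 minutes long.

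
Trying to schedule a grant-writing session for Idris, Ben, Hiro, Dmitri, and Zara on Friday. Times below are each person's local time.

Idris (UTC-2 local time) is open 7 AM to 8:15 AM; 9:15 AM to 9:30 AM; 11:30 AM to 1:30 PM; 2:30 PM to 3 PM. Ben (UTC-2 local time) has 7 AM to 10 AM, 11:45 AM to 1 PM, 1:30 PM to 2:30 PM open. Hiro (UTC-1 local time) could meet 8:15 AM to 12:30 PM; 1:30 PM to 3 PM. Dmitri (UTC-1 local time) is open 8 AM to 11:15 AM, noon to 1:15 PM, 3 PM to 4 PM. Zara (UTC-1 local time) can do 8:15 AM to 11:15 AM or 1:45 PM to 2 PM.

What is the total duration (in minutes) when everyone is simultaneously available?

Idris in UTC: 09:00-10:15, 11:15-11:30, 13:30-15:30, 16:30-17:00 (add 2h to convert from UTC-2).
Ben in UTC: 09:00-12:00, 13:45-15:00, 15:30-16:30 (add 2h to convert from UTC-2).
Hiro in UTC: 09:15-13:30, 14:30-16:00 (add 1h to convert from UTC-1).
Dmitri in UTC: 09:00-12:15, 13:00-14:15, 16:00-17:00 (add 1h to convert from UTC-1).
Zara in UTC: 09:15-12:15, 14:45-15:00 (add 1h to convert from UTC-1).
Idris ∩ Ben: 09:00-10:15, 11:15-11:30, 13:45-15:00.
Idris ∩ Ben ∩ Hiro: 09:15-10:15, 11:15-11:30, 14:30-15:00.
Idris ∩ Ben ∩ Hiro ∩ Dmitri: 09:15-10:15, 11:15-11:30.
Idris ∩ Ben ∩ Hiro ∩ Dmitri ∩ Zara: 09:15-10:15, 11:15-11:30.
Summing the common windows: 60 + 15 = 75 minutes.

75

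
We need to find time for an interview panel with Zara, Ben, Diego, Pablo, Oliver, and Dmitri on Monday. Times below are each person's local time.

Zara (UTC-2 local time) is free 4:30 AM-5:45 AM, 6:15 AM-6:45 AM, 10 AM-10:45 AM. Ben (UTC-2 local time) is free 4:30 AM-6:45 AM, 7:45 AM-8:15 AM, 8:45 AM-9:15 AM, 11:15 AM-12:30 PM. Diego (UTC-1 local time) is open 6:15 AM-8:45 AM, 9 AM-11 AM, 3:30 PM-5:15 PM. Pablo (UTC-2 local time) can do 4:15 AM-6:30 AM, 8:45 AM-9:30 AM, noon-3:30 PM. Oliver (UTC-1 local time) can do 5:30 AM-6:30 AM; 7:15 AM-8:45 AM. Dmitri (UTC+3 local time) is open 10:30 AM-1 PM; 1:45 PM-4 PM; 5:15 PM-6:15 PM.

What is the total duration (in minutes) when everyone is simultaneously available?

15

Zara in UTC: 06:30-07:45, 08:15-08:45, 12:00-12:45 (add 2h to convert from UTC-2).
Ben in UTC: 06:30-08:45, 09:45-10:15, 10:45-11:15, 13:15-14:30 (add 2h to convert from UTC-2).
Diego in UTC: 07:15-09:45, 10:00-12:00, 16:30-18:15 (add 1h to convert from UTC-1).
Pablo in UTC: 06:15-08:30, 10:45-11:30, 14:00-17:30 (add 2h to convert from UTC-2).
Oliver in UTC: 06:30-07:30, 08:15-09:45 (add 1h to convert from UTC-1).
Dmitri in UTC: 07:30-10:00, 10:45-13:00, 14:15-15:15 (subtract 3h to convert from UTC+3).
Zara ∩ Ben: 06:30-07:45, 08:15-08:45.
Zara ∩ Ben ∩ Diego: 07:15-07:45, 08:15-08:45.
Zara ∩ Ben ∩ Diego ∩ Pablo: 07:15-07:45, 08:15-08:30.
Zara ∩ Ben ∩ Diego ∩ Pablo ∩ Oliver: 07:15-07:30, 08:15-08:30.
Zara ∩ Ben ∩ Diego ∩ Pablo ∩ Oliver ∩ Dmitri: 08:15-08:30.
Those are the intersection windows.
That's a single block of 15 minutes.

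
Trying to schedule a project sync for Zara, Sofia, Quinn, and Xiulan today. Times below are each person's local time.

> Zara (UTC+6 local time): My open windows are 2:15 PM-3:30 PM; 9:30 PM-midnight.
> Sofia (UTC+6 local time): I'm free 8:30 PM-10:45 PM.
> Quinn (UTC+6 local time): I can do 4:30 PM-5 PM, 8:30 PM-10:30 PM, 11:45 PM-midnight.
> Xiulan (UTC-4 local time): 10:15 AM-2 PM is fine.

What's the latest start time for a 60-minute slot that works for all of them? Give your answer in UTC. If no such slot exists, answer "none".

Zara in UTC: 08:15-09:30, 15:30-18:00 (subtract 6h to convert from UTC+6).
Sofia in UTC: 14:30-16:45 (subtract 6h to convert from UTC+6).
Quinn in UTC: 10:30-11:00, 14:30-16:30, 17:45-18:00 (subtract 6h to convert from UTC+6).
Xiulan in UTC: 14:15-18:00 (add 4h to convert from UTC-4).
Zara ∩ Sofia: 15:30-16:45.
Zara ∩ Sofia ∩ Quinn: 15:30-16:30.
Zara ∩ Sofia ∩ Quinn ∩ Xiulan: 15:30-16:30.
The last common window of at least 60 minutes is 15:30-16:30; a 60-minute meeting can start as late as 15:30 and still end by 16:30.

15:30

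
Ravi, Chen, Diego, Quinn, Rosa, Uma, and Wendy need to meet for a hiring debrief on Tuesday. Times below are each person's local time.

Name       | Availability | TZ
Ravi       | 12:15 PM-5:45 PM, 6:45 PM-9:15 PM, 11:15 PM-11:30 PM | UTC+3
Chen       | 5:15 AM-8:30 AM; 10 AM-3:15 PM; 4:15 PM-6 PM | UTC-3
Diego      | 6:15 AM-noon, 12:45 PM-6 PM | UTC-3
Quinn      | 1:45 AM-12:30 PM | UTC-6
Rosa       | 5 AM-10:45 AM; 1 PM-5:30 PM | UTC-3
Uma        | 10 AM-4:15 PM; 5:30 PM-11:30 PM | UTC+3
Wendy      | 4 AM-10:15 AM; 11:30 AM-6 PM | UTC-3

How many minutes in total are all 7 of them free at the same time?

285

Ravi in UTC: 09:15-14:45, 15:45-18:15, 20:15-20:30 (subtract 3h to convert from UTC+3).
Chen in UTC: 08:15-11:30, 13:00-18:15, 19:15-21:00 (add 3h to convert from UTC-3).
Diego in UTC: 09:15-15:00, 15:45-21:00 (add 3h to convert from UTC-3).
Quinn in UTC: 07:45-18:30 (add 6h to convert from UTC-6).
Rosa in UTC: 08:00-13:45, 16:00-20:30 (add 3h to convert from UTC-3).
Uma in UTC: 07:00-13:15, 14:30-20:30 (subtract 3h to convert from UTC+3).
Wendy in UTC: 07:00-13:15, 14:30-21:00 (add 3h to convert from UTC-3).
Ravi ∩ Chen: 09:15-11:30, 13:00-14:45, 15:45-18:15, 20:15-20:30.
Ravi ∩ Chen ∩ Diego: 09:15-11:30, 13:00-14:45, 15:45-18:15, 20:15-20:30.
Ravi ∩ Chen ∩ Diego ∩ Quinn: 09:15-11:30, 13:00-14:45, 15:45-18:15.
Ravi ∩ Chen ∩ Diego ∩ Quinn ∩ Rosa: 09:15-11:30, 13:00-13:45, 16:00-18:15.
Ravi ∩ Chen ∩ Diego ∩ Quinn ∩ Rosa ∩ Uma: 09:15-11:30, 13:00-13:15, 16:00-18:15.
Ravi ∩ Chen ∩ Diego ∩ Quinn ∩ Rosa ∩ Uma ∩ Wendy: 09:15-11:30, 13:00-13:15, 16:00-18:15.
Summing the common windows: 135 + 15 + 135 = 285 minutes.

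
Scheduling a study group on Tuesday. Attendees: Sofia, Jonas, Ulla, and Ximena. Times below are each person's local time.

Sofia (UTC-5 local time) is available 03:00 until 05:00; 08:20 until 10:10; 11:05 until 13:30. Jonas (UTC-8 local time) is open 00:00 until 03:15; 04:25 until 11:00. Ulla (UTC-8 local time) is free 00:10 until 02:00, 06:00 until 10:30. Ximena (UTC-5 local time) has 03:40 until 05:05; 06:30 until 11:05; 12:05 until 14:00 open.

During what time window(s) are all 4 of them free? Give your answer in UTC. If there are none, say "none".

08:40-10:00, 14:00-15:10, 17:05-18:30

Sofia in UTC: 08:00-10:00, 13:20-15:10, 16:05-18:30 (add 5h to convert from UTC-5).
Jonas in UTC: 08:00-11:15, 12:25-19:00 (add 8h to convert from UTC-8).
Ulla in UTC: 08:10-10:00, 14:00-18:30 (add 8h to convert from UTC-8).
Ximena in UTC: 08:40-10:05, 11:30-16:05, 17:05-19:00 (add 5h to convert from UTC-5).
Sofia ∩ Jonas: 08:00-10:00, 13:20-15:10, 16:05-18:30.
Sofia ∩ Jonas ∩ Ulla: 08:10-10:00, 14:00-15:10, 16:05-18:30.
Sofia ∩ Jonas ∩ Ulla ∩ Ximena: 08:40-10:00, 14:00-15:10, 17:05-18:30.
So the common availability across everyone is 08:40-10:00, 14:00-15:10, 17:05-18:30.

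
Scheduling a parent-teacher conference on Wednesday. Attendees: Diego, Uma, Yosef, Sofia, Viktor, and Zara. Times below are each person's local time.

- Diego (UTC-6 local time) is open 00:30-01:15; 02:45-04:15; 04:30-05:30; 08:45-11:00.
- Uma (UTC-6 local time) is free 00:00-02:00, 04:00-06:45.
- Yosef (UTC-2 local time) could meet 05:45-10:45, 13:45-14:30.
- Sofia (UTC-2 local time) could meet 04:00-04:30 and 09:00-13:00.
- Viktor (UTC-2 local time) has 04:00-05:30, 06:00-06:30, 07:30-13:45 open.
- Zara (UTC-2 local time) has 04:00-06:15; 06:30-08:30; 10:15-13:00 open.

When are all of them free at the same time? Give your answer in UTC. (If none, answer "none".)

none

Diego in UTC: 06:30-07:15, 08:45-10:15, 10:30-11:30, 14:45-17:00 (add 6h to convert from UTC-6).
Uma in UTC: 06:00-08:00, 10:00-12:45 (add 6h to convert from UTC-6).
Yosef in UTC: 07:45-12:45, 15:45-16:30 (add 2h to convert from UTC-2).
Sofia in UTC: 06:00-06:30, 11:00-15:00 (add 2h to convert from UTC-2).
Viktor in UTC: 06:00-07:30, 08:00-08:30, 09:30-15:45 (add 2h to convert from UTC-2).
Zara in UTC: 06:00-08:15, 08:30-10:30, 12:15-15:00 (add 2h to convert from UTC-2).
Diego ∩ Uma: 06:30-07:15, 10:00-10:15, 10:30-11:30.
Diego ∩ Uma ∩ Yosef: 10:00-10:15, 10:30-11:30.
Diego ∩ Uma ∩ Yosef ∩ Sofia: 11:00-11:30.
Diego ∩ Uma ∩ Yosef ∩ Sofia ∩ Viktor: 11:00-11:30.
Diego ∩ Uma ∩ Yosef ∩ Sofia ∩ Viktor ∩ Zara: ∅.
There is no time when everyone is free.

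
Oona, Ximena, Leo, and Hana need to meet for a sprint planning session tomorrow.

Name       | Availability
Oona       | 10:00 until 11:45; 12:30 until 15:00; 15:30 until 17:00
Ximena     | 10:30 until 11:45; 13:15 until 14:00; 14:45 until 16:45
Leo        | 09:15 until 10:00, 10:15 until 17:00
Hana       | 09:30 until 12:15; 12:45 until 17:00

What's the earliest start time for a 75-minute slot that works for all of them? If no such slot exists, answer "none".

10:30

Oona ∩ Ximena: 10:30-11:45, 13:15-14:00, 14:45-15:00, 15:30-16:45.
Oona ∩ Ximena ∩ Leo: 10:30-11:45, 13:15-14:00, 14:45-15:00, 15:30-16:45.
Oona ∩ Ximena ∩ Leo ∩ Hana: 10:30-11:45, 13:15-14:00, 14:45-15:00, 15:30-16:45.
The first common window of at least 75 minutes is 10:30-11:45, so the earliest start is 10:30.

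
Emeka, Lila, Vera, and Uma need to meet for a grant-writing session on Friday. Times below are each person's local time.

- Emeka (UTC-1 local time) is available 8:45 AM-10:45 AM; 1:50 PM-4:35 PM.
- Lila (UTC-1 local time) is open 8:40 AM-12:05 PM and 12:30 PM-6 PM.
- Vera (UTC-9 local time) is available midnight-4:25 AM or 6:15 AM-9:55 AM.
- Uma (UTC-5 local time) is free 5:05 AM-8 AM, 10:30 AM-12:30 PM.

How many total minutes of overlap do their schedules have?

220

Emeka in UTC: 09:45-11:45, 14:50-17:35 (add 1h to convert from UTC-1).
Lila in UTC: 09:40-13:05, 13:30-19:00 (add 1h to convert from UTC-1).
Vera in UTC: 09:00-13:25, 15:15-18:55 (add 9h to convert from UTC-9).
Uma in UTC: 10:05-13:00, 15:30-17:30 (add 5h to convert from UTC-5).
Emeka ∩ Lila: 09:45-11:45, 14:50-17:35.
Emeka ∩ Lila ∩ Vera: 09:45-11:45, 15:15-17:35.
Emeka ∩ Lila ∩ Vera ∩ Uma: 10:05-11:45, 15:30-17:30.
Summing the common windows: 100 + 120 = 220 minutes.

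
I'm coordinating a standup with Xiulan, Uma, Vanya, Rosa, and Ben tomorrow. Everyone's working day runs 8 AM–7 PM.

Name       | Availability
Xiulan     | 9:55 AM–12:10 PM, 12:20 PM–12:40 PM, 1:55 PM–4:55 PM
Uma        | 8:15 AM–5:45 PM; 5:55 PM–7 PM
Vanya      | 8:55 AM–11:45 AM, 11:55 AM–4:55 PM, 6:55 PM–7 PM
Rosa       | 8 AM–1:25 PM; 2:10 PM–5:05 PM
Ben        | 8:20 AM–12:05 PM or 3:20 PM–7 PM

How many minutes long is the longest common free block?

Xiulan ∩ Uma: 09:55-12:10, 12:20-12:40, 13:55-16:55.
Xiulan ∩ Uma ∩ Vanya: 09:55-11:45, 11:55-12:10, 12:20-12:40, 13:55-16:55.
Xiulan ∩ Uma ∩ Vanya ∩ Rosa: 09:55-11:45, 11:55-12:10, 12:20-12:40, 14:10-16:55.
Xiulan ∩ Uma ∩ Vanya ∩ Rosa ∩ Ben: 09:55-11:45, 11:55-12:05, 15:20-16:55.
The longest is 09:55-11:45 at 110 minutes.

110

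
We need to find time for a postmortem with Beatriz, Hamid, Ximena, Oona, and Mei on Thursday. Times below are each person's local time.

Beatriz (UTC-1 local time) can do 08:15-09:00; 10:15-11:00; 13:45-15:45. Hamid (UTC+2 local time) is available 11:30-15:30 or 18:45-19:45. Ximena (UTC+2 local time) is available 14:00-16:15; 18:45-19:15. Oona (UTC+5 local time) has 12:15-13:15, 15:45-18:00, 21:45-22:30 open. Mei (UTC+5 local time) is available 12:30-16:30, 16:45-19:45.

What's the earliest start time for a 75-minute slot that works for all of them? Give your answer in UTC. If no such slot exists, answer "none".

Beatriz in UTC: 09:15-10:00, 11:15-12:00, 14:45-16:45 (add 1h to convert from UTC-1).
Hamid in UTC: 09:30-13:30, 16:45-17:45 (subtract 2h to convert from UTC+2).
Ximena in UTC: 12:00-14:15, 16:45-17:15 (subtract 2h to convert from UTC+2).
Oona in UTC: 07:15-08:15, 10:45-13:00, 16:45-17:30 (subtract 5h to convert from UTC+5).
Mei in UTC: 07:30-11:30, 11:45-14:45 (subtract 5h to convert from UTC+5).
Beatriz ∩ Hamid: 09:30-10:00, 11:15-12:00.
Beatriz ∩ Hamid ∩ Ximena: ∅.
Beatriz ∩ Hamid ∩ Ximena ∩ Oona: ∅.
Beatriz ∩ Hamid ∩ Ximena ∩ Oona ∩ Mei: ∅.
There is no time when everyone is free.
No common window is at least 75 minutes long.

none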